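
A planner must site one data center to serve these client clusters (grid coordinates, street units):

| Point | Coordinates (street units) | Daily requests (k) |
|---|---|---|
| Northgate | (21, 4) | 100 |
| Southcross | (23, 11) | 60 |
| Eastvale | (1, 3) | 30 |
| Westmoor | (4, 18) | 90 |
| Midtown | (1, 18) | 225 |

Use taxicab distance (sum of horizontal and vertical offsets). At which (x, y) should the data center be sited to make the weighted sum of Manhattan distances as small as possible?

(1, 18)

Manhattan distance separates: Σwᵢ(|x−xᵢ|+|y−yᵢ|) = Σwᵢ|x−xᵢ| + Σwᵢ|y−yᵢ|, so x and y are optimised independently as 1-D weighted medians.
Total weight W = 505; half = 252.5.
x-coordinate, sorted with cumulative weight:
  x=1 (Eastvale, w=30) cum 30
  x=1 (Midtown, w=225) cum 255  ← median
  x=4 (Westmoor, w=90) cum 345
  x=21 (Northgate, w=100) cum 445
  x=23 (Southcross, w=60) cum 505
⇒ x* = 1
y-coordinate, sorted with cumulative weight:
  y=3 (Eastvale, w=30) cum 30
  y=4 (Northgate, w=100) cum 130
  y=11 (Southcross, w=60) cum 190
  y=18 (Westmoor, w=90) cum 280  ← median
  y=18 (Midtown, w=225) cum 505
⇒ y* = 18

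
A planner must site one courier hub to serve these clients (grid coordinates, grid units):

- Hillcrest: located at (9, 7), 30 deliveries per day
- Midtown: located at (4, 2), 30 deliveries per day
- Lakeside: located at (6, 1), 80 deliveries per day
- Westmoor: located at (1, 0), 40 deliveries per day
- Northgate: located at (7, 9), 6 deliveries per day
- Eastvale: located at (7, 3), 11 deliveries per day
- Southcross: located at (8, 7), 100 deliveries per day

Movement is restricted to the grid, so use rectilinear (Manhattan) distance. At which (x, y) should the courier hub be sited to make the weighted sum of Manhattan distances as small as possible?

Manhattan distance separates: Σwᵢ(|x−xᵢ|+|y−yᵢ|) = Σwᵢ|x−xᵢ| + Σwᵢ|y−yᵢ|, so x and y are optimised independently as 1-D weighted medians.
Total weight W = 297; half = 148.5.
x-coordinate, sorted with cumulative weight:
  x=1 (Westmoor, w=40) cum 40
  x=4 (Midtown, w=30) cum 70
  x=6 (Lakeside, w=80) cum 150  ← median
  x=7 (Northgate, w=6) cum 156
  x=7 (Eastvale, w=11) cum 167
  x=8 (Southcross, w=100) cum 267
  x=9 (Hillcrest, w=30) cum 297
⇒ x* = 6
y-coordinate, sorted with cumulative weight:
  y=0 (Westmoor, w=40) cum 40
  y=1 (Lakeside, w=80) cum 120
  y=2 (Midtown, w=30) cum 150  ← median
  y=3 (Eastvale, w=11) cum 161
  y=7 (Hillcrest, w=30) cum 191
  y=7 (Southcross, w=100) cum 291
  y=9 (Northgate, w=6) cum 297
⇒ y* = 2

(6, 2)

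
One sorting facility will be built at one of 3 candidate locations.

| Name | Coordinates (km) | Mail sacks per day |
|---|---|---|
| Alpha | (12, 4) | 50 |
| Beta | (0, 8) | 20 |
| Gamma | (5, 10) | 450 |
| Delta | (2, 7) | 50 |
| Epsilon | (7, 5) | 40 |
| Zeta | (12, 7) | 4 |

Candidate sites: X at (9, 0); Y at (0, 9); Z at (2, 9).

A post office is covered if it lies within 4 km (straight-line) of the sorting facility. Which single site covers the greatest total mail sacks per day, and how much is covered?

Z, covering 520

Coverage radius r = 4 km; a point is covered iff (Δx)²+(Δy)² ≤ 4² = 16.
  X (9, 0): covers {none} → 0
  Y (0, 9): covers {Beta, Delta} → 70
  Z (2, 9): covers {Beta, Gamma, Delta} → 520
Maximum coverage at Z: 520 mail sacks per day.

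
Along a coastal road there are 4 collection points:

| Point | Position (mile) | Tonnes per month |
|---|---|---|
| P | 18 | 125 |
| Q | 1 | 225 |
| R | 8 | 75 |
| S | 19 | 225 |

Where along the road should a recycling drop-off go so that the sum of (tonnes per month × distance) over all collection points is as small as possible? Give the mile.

For a sum of weighted absolute distances on a line, the optimum is the weighted median (not the mean). Total weight W = 650; half-weight = 325.
Sort by position and accumulate weight:
  mile 1 (Q, w=225) → cum 225
  mile 8 (R, w=75) → cum 300
  mile 18 (P, w=125) → cum 425  ≥ 325 → median here
  mile 19 (S, w=225) → cum 650
Optimal location: mile 18.

x = 18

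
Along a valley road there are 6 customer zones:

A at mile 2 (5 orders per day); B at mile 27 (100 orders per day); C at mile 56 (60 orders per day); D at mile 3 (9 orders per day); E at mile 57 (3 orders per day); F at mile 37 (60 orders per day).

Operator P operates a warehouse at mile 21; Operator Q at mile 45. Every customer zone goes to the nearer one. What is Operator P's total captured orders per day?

The indifferent point is the midpoint (21+45)/2 = 33; customer zones left of it (closer to Operator P at 21) go to Operator P, those right go to Operator Q.
  A at 2 (w=5) → Operator P
  D at 3 (w=9) → Operator P
  B at 27 (w=100) → Operator P
  F at 37 (w=60) → Operator Q
  C at 56 (w=60) → Operator Q
  E at 57 (w=3) → Operator Q
Operator P captures 114; Operator Q captures 123.

114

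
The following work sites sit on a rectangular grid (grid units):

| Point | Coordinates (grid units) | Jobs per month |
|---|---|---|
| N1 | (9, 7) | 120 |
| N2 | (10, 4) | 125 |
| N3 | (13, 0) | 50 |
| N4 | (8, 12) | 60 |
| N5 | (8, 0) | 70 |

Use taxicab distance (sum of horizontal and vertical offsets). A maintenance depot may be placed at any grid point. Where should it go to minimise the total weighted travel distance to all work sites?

(9, 4)

Manhattan distance separates: Σwᵢ(|x−xᵢ|+|y−yᵢ|) = Σwᵢ|x−xᵢ| + Σwᵢ|y−yᵢ|, so x and y are optimised independently as 1-D weighted medians.
Total weight W = 425; half = 212.5.
x-coordinate, sorted with cumulative weight:
  x=8 (N4, w=60) cum 60
  x=8 (N5, w=70) cum 130
  x=9 (N1, w=120) cum 250  ← median
  x=10 (N2, w=125) cum 375
  x=13 (N3, w=50) cum 425
⇒ x* = 9
y-coordinate, sorted with cumulative weight:
  y=0 (N3, w=50) cum 50
  y=0 (N5, w=70) cum 120
  y=4 (N2, w=125) cum 245  ← median
  y=7 (N1, w=120) cum 365
  y=12 (N4, w=60) cum 425
⇒ y* = 4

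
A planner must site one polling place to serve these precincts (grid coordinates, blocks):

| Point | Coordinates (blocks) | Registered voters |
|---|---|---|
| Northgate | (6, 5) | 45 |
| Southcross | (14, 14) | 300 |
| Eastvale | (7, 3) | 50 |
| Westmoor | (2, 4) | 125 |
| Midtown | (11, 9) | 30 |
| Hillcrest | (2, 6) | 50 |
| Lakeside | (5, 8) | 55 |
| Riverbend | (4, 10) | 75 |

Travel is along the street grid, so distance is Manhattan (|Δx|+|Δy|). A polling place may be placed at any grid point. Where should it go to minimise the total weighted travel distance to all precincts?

(7, 10)

Manhattan distance separates: Σwᵢ(|x−xᵢ|+|y−yᵢ|) = Σwᵢ|x−xᵢ| + Σwᵢ|y−yᵢ|, so x and y are optimised independently as 1-D weighted medians.
Total weight W = 730; half = 365.
x-coordinate, sorted with cumulative weight:
  x=2 (Westmoor, w=125) cum 125
  x=2 (Hillcrest, w=50) cum 175
  x=4 (Riverbend, w=75) cum 250
  x=5 (Lakeside, w=55) cum 305
  x=6 (Northgate, w=45) cum 350
  x=7 (Eastvale, w=50) cum 400  ← median
  x=11 (Midtown, w=30) cum 430
  x=14 (Southcross, w=300) cum 730
⇒ x* = 7
y-coordinate, sorted with cumulative weight:
  y=3 (Eastvale, w=50) cum 50
  y=4 (Westmoor, w=125) cum 175
  y=5 (Northgate, w=45) cum 220
  y=6 (Hillcrest, w=50) cum 270
  y=8 (Lakeside, w=55) cum 325
  y=9 (Midtown, w=30) cum 355
  y=10 (Riverbend, w=75) cum 430  ← median
  y=14 (Southcross, w=300) cum 730
⇒ y* = 10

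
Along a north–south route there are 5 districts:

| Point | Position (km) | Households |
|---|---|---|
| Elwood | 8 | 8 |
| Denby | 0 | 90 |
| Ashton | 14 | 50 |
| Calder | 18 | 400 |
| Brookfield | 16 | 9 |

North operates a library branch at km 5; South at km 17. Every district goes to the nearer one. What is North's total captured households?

98

The indifferent point is the midpoint (5+17)/2 = 11; districts left of it (closer to North at 5) go to North, those right go to South.
  Denby at 0 (w=90) → North
  Elwood at 8 (w=8) → North
  Ashton at 14 (w=50) → South
  Brookfield at 16 (w=9) → South
  Calder at 18 (w=400) → South
North captures 98; South captures 459.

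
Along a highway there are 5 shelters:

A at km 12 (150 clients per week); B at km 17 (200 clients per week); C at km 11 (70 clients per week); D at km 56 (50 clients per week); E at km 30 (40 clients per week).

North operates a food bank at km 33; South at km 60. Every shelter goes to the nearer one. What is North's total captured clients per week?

The indifferent point is the midpoint (33+60)/2 = 46.5; shelters left of it (closer to North at 33) go to North, those right go to South.
  C at 11 (w=70) → North
  A at 12 (w=150) → North
  B at 17 (w=200) → North
  E at 30 (w=40) → North
  D at 56 (w=50) → South
North captures 460; South captures 50.

460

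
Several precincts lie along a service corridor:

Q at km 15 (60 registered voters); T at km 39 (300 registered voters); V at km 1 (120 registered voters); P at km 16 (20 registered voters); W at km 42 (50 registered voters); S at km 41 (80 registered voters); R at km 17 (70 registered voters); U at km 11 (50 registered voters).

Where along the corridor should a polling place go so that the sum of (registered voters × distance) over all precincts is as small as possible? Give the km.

For a sum of weighted absolute distances on a line, the optimum is the weighted median (not the mean). Total weight W = 750; half-weight = 375.
Sort by position and accumulate weight:
  km 1 (V, w=120) → cum 120
  km 11 (U, w=50) → cum 170
  km 15 (Q, w=60) → cum 230
  km 16 (P, w=20) → cum 250
  km 17 (R, w=70) → cum 320
  km 39 (T, w=300) → cum 620  ≥ 375 → median here
  km 41 (S, w=80) → cum 700
  km 42 (W, w=50) → cum 750
Optimal location: km 39.

x = 39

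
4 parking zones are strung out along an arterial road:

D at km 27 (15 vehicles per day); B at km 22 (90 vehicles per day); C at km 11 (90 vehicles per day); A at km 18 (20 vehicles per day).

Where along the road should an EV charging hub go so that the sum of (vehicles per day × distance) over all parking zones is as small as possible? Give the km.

For a sum of weighted absolute distances on a line, the optimum is the weighted median (not the mean). Total weight W = 215; half-weight = 107.5.
Sort by position and accumulate weight:
  km 11 (C, w=90) → cum 90
  km 18 (A, w=20) → cum 110  ≥ 107.5 → median here
  km 22 (B, w=90) → cum 200
  km 27 (D, w=15) → cum 215
Optimal location: km 18.

x = 18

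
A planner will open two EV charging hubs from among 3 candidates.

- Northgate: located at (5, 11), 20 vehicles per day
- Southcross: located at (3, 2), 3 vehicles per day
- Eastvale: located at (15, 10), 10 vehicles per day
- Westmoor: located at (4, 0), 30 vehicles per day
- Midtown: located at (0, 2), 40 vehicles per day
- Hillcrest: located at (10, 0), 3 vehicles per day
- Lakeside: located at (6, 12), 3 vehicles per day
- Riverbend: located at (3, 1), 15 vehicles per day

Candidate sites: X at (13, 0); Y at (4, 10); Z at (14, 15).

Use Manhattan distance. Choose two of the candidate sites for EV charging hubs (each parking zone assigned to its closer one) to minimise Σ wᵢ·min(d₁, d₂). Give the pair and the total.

{X, Y}, total 1098

Evaluate every pair (each demand assigned to the nearer of the two):
  {X, Y}: total = 1098
  {Y, Z}: total = 1117
  {X, Z}: total = 1433
Best pair: {X, Y} with total 1098.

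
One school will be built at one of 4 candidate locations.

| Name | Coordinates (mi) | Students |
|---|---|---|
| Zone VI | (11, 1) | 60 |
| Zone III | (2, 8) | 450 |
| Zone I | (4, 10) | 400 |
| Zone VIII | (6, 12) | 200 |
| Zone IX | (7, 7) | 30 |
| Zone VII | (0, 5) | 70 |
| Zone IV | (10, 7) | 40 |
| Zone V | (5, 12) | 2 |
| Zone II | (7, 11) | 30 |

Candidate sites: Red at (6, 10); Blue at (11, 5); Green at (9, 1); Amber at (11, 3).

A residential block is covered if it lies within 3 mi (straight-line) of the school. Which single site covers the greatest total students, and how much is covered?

Red, covering 632

Coverage radius r = 3 mi; a point is covered iff (Δx)²+(Δy)² ≤ 3² = 9.
  Red (6, 10): covers {Zone I, Zone VIII, Zone V, Zone II} → 632
  Blue (11, 5): covers {Zone IV} → 40
  Green (9, 1): covers {Zone VI} → 60
  Amber (11, 3): covers {Zone VI} → 60
Maximum coverage at Red: 632 students.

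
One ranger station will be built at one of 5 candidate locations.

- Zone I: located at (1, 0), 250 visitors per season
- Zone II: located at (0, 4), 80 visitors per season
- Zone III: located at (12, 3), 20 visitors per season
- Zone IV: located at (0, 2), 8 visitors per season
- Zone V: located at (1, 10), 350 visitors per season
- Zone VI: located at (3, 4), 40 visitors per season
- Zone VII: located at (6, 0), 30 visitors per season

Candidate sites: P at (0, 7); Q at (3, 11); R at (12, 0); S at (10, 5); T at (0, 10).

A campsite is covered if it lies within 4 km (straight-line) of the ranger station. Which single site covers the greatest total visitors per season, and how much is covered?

P, covering 430

Coverage radius r = 4 km; a point is covered iff (Δx)²+(Δy)² ≤ 4² = 16.
  P (0, 7): covers {Zone II, Zone V} → 430
  Q (3, 11): covers {Zone V} → 350
  R (12, 0): covers {Zone III} → 20
  S (10, 5): covers {Zone III} → 20
  T (0, 10): covers {Zone V} → 350
Maximum coverage at P: 430 visitors per season.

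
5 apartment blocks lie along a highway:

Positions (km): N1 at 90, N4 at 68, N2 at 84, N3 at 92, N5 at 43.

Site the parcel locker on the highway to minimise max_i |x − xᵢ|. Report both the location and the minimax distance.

The 1-center on a line is the midpoint of the two extreme points: leftmost at 43, rightmost at 92.
Optimal location = (43 + 92)/2 = 67.5; maximum distance = (92 − 43)/2 = 24.5.

location 67.5, max distance 24.5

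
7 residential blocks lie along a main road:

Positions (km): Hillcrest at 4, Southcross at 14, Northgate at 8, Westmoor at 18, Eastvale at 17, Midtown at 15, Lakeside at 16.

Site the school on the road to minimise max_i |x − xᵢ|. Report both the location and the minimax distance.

The 1-center on a line is the midpoint of the two extreme points: leftmost at 4, rightmost at 18.
Optimal location = (4 + 18)/2 = 11; maximum distance = (18 − 4)/2 = 7.

location 11, max distance 7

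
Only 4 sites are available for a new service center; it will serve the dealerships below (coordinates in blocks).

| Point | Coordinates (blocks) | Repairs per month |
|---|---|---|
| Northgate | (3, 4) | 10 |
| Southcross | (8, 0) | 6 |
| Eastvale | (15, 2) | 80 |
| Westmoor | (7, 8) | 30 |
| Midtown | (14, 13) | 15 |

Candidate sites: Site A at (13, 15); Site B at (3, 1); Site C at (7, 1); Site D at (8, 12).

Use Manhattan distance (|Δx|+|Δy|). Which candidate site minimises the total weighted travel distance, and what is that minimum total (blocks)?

Site C, total 1297 blocks

Total weighted distance at each candidate:
  Site A (13, 15): total = 1965
  Site B (3, 1): total = 1781
  Site C (7, 1): total = 1297
  Site D (8, 12): total = 1817
Minimum is at Site C with total 1297 blocks.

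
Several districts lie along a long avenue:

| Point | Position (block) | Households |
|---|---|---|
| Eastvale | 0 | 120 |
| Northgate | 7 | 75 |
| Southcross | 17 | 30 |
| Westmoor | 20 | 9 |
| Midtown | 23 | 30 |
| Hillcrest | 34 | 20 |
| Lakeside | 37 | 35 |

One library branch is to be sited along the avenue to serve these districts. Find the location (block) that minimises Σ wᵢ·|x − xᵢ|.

x = 7

For a sum of weighted absolute distances on a line, the optimum is the weighted median (not the mean). Total weight W = 319; half-weight = 159.5.
Sort by position and accumulate weight:
  block 0 (Eastvale, w=120) → cum 120
  block 7 (Northgate, w=75) → cum 195  ≥ 159.5 → median here
  block 17 (Southcross, w=30) → cum 225
  block 20 (Westmoor, w=9) → cum 234
  block 23 (Midtown, w=30) → cum 264
  block 34 (Hillcrest, w=20) → cum 284
  block 37 (Lakeside, w=35) → cum 319
Optimal location: block 7.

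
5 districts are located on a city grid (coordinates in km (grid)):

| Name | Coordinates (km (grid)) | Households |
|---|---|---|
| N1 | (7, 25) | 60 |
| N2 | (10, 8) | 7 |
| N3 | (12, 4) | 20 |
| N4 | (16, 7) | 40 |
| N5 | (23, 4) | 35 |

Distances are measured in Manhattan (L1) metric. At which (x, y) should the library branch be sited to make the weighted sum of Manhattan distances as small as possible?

(12, 7)

Manhattan distance separates: Σwᵢ(|x−xᵢ|+|y−yᵢ|) = Σwᵢ|x−xᵢ| + Σwᵢ|y−yᵢ|, so x and y are optimised independently as 1-D weighted medians.
Total weight W = 162; half = 81.
x-coordinate, sorted with cumulative weight:
  x=7 (N1, w=60) cum 60
  x=10 (N2, w=7) cum 67
  x=12 (N3, w=20) cum 87  ← median
  x=16 (N4, w=40) cum 127
  x=23 (N5, w=35) cum 162
⇒ x* = 12
y-coordinate, sorted with cumulative weight:
  y=4 (N3, w=20) cum 20
  y=4 (N5, w=35) cum 55
  y=7 (N4, w=40) cum 95  ← median
  y=8 (N2, w=7) cum 102
  y=25 (N1, w=60) cum 162
⇒ y* = 7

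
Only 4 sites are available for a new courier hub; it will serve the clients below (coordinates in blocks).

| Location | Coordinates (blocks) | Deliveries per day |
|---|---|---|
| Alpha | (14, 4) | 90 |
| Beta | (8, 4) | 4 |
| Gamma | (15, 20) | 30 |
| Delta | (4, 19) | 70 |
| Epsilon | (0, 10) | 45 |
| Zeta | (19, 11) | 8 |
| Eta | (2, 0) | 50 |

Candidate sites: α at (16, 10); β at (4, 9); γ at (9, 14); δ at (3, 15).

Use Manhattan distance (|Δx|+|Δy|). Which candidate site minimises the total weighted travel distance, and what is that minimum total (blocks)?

Total weighted distance at each candidate:
  α (16, 10): total = 4528
  β (4, 9): total = 3657
  γ (9, 14): total = 4193
  δ (3, 15): total = 4224
Minimum is at β with total 3657 blocks.

β, total 3657 blocks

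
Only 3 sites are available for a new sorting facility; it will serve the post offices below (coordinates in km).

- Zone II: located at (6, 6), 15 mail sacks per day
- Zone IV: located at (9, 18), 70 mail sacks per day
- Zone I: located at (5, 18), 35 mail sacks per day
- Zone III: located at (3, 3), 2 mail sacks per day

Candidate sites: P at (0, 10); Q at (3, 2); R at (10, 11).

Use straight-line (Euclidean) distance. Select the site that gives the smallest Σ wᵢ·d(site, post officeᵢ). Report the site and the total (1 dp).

Total weighted distance at each candidate:
  P (0, 10): total = 1296.5
  Q (3, 2): total = 1837.5
  R (10, 11): total = 913.4
Minimum is at R with total 913.4 km.

R, total 913.4 km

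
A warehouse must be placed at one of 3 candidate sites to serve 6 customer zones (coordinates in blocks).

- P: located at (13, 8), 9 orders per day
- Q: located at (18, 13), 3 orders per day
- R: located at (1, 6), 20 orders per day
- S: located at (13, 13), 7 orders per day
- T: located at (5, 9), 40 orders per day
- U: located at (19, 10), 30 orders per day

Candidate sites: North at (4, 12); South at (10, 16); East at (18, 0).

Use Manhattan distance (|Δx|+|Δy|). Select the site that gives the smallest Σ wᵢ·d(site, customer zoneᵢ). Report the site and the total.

North, total 1082 blocks

Total weighted distance at each candidate:
  North (4, 12): total = 1082
  South (10, 16): total = 1484
  East (18, 0): total = 1952
Minimum is at North with total 1082 blocks.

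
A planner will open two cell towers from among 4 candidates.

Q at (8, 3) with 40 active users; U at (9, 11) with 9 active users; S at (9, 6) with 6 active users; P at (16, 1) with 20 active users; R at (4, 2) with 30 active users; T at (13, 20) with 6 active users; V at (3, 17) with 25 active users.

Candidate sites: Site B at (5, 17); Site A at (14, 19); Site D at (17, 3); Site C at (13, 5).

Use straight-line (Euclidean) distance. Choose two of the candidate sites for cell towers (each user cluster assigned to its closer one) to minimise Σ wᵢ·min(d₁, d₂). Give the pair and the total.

{Site B, Site C}, total 790.9

Evaluate every pair (each demand assigned to the nearer of the two):
  {Site B, Site C}: total = 790.9
  {Site A, Site C}: total = 977.6
  {Site B, Site D}: total = 1013.3
  {Site D, Site C}: total = 1114.9
  {Site A, Site D}: total = 1220.0
  {Site B, Site A}: total = 1579.5
Best pair: {Site B, Site C} with total 790.9.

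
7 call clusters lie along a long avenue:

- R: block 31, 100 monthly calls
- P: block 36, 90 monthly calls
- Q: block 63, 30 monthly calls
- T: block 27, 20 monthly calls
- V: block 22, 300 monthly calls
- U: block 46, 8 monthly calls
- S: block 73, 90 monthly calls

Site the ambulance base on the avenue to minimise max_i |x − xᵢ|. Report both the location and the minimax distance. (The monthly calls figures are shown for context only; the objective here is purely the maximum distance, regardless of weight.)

The 1-center on a line is the midpoint of the two extreme points: leftmost at 22, rightmost at 73.
Optimal location = (22 + 73)/2 = 47.5; maximum distance = (73 − 22)/2 = 25.5.

location 47.5, max distance 25.5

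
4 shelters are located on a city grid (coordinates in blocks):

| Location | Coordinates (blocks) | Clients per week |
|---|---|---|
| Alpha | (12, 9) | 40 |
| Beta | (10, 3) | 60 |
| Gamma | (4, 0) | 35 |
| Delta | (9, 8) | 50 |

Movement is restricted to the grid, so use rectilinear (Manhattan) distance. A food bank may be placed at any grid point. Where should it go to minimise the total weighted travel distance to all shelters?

Manhattan distance separates: Σwᵢ(|x−xᵢ|+|y−yᵢ|) = Σwᵢ|x−xᵢ| + Σwᵢ|y−yᵢ|, so x and y are optimised independently as 1-D weighted medians.
Total weight W = 185; half = 92.5.
x-coordinate, sorted with cumulative weight:
  x=4 (Gamma, w=35) cum 35
  x=9 (Delta, w=50) cum 85
  x=10 (Beta, w=60) cum 145  ← median
  x=12 (Alpha, w=40) cum 185
⇒ x* = 10
y-coordinate, sorted with cumulative weight:
  y=0 (Gamma, w=35) cum 35
  y=3 (Beta, w=60) cum 95  ← median
  y=8 (Delta, w=50) cum 145
  y=9 (Alpha, w=40) cum 185
⇒ y* = 3

(10, 3)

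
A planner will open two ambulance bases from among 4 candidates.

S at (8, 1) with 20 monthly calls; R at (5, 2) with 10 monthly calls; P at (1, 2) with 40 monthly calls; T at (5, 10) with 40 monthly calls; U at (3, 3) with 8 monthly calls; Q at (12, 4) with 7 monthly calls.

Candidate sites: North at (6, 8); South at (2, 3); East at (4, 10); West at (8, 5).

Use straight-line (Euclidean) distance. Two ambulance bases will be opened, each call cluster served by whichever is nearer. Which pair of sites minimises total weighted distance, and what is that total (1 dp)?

{South, East}, total 332.7

Evaluate every pair (each demand assigned to the nearer of the two):
  {South, East}: total = 332.7
  {North, South}: total = 362.6
  {South, West}: total = 438.3
  {East, West}: total = 539.0
  {North, West}: total = 588.4
  {North, East}: total = 656.0
Best pair: {South, East} with total 332.7.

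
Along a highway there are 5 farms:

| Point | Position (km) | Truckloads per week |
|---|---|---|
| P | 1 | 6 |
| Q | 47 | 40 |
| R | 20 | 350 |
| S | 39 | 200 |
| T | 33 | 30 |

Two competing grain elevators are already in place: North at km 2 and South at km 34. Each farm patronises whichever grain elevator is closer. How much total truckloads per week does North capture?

6

The indifferent point is the midpoint (2+34)/2 = 18; farms left of it (closer to North at 2) go to North, those right go to South.
  P at 1 (w=6) → North
  R at 20 (w=350) → South
  T at 33 (w=30) → South
  S at 39 (w=200) → South
  Q at 47 (w=40) → South
North captures 6; South captures 620.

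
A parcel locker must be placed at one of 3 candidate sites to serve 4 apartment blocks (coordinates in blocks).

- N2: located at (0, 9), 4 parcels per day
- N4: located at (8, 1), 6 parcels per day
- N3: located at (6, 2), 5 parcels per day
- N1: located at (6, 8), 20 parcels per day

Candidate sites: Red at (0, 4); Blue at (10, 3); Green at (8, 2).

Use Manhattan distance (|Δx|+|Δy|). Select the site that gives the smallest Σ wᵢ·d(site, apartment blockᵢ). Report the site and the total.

Green, total 236 blocks

Total weighted distance at each candidate:
  Red (0, 4): total = 326
  Blue (10, 3): total = 293
  Green (8, 2): total = 236
Minimum is at Green with total 236 blocks.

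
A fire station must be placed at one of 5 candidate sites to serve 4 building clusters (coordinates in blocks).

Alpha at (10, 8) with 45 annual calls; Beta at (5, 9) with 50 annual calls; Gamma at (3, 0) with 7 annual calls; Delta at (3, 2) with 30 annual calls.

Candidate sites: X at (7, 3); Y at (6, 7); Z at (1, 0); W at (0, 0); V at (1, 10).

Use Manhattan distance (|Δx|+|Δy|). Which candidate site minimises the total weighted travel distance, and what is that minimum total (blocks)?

Y, total 685 blocks

Total weighted distance at each candidate:
  X (7, 3): total = 959
  Y (6, 7): total = 685
  Z (1, 0): total = 1549
  W (0, 0): total = 1681
  V (1, 10): total = 1129
Minimum is at Y with total 685 blocks.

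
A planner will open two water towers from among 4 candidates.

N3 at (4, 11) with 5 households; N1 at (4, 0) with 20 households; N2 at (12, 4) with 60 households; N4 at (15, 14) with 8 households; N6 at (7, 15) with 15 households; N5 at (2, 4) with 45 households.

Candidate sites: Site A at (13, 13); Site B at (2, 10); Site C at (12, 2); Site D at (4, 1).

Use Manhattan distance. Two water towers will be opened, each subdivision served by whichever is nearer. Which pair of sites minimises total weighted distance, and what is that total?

{Site C, Site D}, total 790

Evaluate every pair (each demand assigned to the nearer of the two):
  {Site C, Site D}: total = 790
  {Site B, Site C}: total = 875
  {Site A, Site D}: total = 1039
  {Site A, Site C}: total = 1059
  {Site B, Site D}: total = 1206
  {Site A, Site B}: total = 1269
Best pair: {Site C, Site D} with total 790.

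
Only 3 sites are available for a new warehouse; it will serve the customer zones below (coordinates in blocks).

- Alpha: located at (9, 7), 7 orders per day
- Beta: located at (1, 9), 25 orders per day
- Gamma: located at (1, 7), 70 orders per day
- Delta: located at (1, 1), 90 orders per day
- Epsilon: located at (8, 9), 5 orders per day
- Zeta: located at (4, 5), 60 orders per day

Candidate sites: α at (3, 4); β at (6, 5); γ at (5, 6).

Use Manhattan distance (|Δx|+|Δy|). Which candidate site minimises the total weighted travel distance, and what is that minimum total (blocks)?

α, total 1208 blocks

Total weighted distance at each candidate:
  α (3, 4): total = 1208
  β (6, 5): total = 1710
  γ (5, 6): total = 1520
Minimum is at α with total 1208 blocks.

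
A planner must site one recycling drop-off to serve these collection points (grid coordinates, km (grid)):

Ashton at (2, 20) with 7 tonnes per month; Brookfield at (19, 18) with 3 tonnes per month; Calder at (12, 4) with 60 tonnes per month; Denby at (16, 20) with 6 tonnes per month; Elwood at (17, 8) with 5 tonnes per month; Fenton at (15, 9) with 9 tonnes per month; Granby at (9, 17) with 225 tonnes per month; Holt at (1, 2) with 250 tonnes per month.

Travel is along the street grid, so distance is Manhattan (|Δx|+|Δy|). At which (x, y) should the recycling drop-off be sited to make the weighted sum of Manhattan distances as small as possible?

(9, 4)

Manhattan distance separates: Σwᵢ(|x−xᵢ|+|y−yᵢ|) = Σwᵢ|x−xᵢ| + Σwᵢ|y−yᵢ|, so x and y are optimised independently as 1-D weighted medians.
Total weight W = 565; half = 282.5.
x-coordinate, sorted with cumulative weight:
  x=1 (Holt, w=250) cum 250
  x=2 (Ashton, w=7) cum 257
  x=9 (Granby, w=225) cum 482  ← median
  x=12 (Calder, w=60) cum 542
  x=15 (Fenton, w=9) cum 551
  x=16 (Denby, w=6) cum 557
  x=17 (Elwood, w=5) cum 562
  x=19 (Brookfield, w=3) cum 565
⇒ x* = 9
y-coordinate, sorted with cumulative weight:
  y=2 (Holt, w=250) cum 250
  y=4 (Calder, w=60) cum 310  ← median
  y=8 (Elwood, w=5) cum 315
  y=9 (Fenton, w=9) cum 324
  y=17 (Granby, w=225) cum 549
  y=18 (Brookfield, w=3) cum 552
  y=20 (Ashton, w=7) cum 559
  y=20 (Denby, w=6) cum 565
⇒ y* = 4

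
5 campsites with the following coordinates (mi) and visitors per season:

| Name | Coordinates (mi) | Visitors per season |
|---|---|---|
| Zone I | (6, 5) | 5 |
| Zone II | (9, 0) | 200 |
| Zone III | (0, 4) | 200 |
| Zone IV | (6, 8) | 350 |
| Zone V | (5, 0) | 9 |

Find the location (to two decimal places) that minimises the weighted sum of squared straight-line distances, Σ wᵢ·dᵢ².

(5.20, 4.74)

The minimiser of Σwᵢ‖p−pᵢ‖² is the weighted centroid p* = (Σwᵢpᵢ)/(Σwᵢ).
Σwᵢ = 764.
Σwᵢxᵢ = 5·6 + 200·9 + 200·0 + 350·6 + 9·5 = 3975.
Σwᵢyᵢ = 5·5 + 200·0 + 200·4 + 350·8 + 9·0 = 3625.
x* = 3975/764 = 5.20, y* = 3625/764 = 4.74.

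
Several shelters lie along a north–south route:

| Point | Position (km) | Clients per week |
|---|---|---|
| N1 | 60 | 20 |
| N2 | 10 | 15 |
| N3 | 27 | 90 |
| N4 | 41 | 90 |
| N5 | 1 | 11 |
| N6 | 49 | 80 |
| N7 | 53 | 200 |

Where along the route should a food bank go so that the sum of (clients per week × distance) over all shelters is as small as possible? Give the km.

x = 49

For a sum of weighted absolute distances on a line, the optimum is the weighted median (not the mean). Total weight W = 506; half-weight = 253.
Sort by position and accumulate weight:
  km 1 (N5, w=11) → cum 11
  km 10 (N2, w=15) → cum 26
  km 27 (N3, w=90) → cum 116
  km 41 (N4, w=90) → cum 206
  km 49 (N6, w=80) → cum 286  ≥ 253 → median here
  km 53 (N7, w=200) → cum 486
  km 60 (N1, w=20) → cum 506
Optimal location: km 49.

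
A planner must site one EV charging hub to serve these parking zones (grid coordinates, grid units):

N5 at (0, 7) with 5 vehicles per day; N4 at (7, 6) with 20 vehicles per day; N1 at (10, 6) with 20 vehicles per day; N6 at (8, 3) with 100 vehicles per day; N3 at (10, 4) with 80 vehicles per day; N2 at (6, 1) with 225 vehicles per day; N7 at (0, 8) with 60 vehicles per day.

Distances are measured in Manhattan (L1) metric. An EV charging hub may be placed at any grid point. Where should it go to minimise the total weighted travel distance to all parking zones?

(6, 3)

Manhattan distance separates: Σwᵢ(|x−xᵢ|+|y−yᵢ|) = Σwᵢ|x−xᵢ| + Σwᵢ|y−yᵢ|, so x and y are optimised independently as 1-D weighted medians.
Total weight W = 510; half = 255.
x-coordinate, sorted with cumulative weight:
  x=0 (N5, w=5) cum 5
  x=0 (N7, w=60) cum 65
  x=6 (N2, w=225) cum 290  ← median
  x=7 (N4, w=20) cum 310
  x=8 (N6, w=100) cum 410
  x=10 (N1, w=20) cum 430
  x=10 (N3, w=80) cum 510
⇒ x* = 6
y-coordinate, sorted with cumulative weight:
  y=1 (N2, w=225) cum 225
  y=3 (N6, w=100) cum 325  ← median
  y=4 (N3, w=80) cum 405
  y=6 (N4, w=20) cum 425
  y=6 (N1, w=20) cum 445
  y=7 (N5, w=5) cum 450
  y=8 (N7, w=60) cum 510
⇒ y* = 3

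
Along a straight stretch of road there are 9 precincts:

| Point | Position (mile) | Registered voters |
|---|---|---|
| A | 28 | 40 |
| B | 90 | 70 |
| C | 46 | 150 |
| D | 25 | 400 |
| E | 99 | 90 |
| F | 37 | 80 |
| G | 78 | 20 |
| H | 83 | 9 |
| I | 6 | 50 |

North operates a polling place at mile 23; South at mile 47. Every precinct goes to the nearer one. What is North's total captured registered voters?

490

The indifferent point is the midpoint (23+47)/2 = 35; precincts left of it (closer to North at 23) go to North, those right go to South.
  I at 6 (w=50) → North
  D at 25 (w=400) → North
  A at 28 (w=40) → North
  F at 37 (w=80) → South
  C at 46 (w=150) → South
  G at 78 (w=20) → South
  H at 83 (w=9) → South
  B at 90 (w=70) → South
  E at 99 (w=90) → South
North captures 490; South captures 419.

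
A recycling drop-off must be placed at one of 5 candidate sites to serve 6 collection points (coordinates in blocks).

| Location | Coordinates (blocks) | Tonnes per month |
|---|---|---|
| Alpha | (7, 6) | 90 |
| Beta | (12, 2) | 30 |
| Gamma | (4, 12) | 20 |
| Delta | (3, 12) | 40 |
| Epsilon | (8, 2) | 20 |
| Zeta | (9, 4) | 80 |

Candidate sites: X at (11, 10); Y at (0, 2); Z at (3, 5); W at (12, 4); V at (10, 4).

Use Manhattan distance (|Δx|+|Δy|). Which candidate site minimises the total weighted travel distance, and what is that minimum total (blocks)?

Total weighted distance at each candidate:
  X (11, 10): total = 2430
  Y (0, 2): total = 3190
  Z (3, 5): total = 1970
  W (12, 4): total = 2050
  V (10, 4): total = 1610
Minimum is at V with total 1610 blocks.

V, total 1610 blocks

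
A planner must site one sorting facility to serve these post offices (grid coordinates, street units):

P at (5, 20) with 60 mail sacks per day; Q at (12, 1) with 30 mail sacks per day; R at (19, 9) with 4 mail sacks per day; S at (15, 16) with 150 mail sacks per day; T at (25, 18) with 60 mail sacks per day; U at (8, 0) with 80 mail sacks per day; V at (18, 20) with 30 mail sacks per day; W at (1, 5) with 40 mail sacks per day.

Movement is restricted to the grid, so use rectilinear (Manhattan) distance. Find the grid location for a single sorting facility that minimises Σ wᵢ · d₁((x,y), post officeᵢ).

Manhattan distance separates: Σwᵢ(|x−xᵢ|+|y−yᵢ|) = Σwᵢ|x−xᵢ| + Σwᵢ|y−yᵢ|, so x and y are optimised independently as 1-D weighted medians.
Total weight W = 454; half = 227.
x-coordinate, sorted with cumulative weight:
  x=1 (W, w=40) cum 40
  x=5 (P, w=60) cum 100
  x=8 (U, w=80) cum 180
  x=12 (Q, w=30) cum 210
  x=15 (S, w=150) cum 360  ← median
  x=18 (V, w=30) cum 390
  x=19 (R, w=4) cum 394
  x=25 (T, w=60) cum 454
⇒ x* = 15
y-coordinate, sorted with cumulative weight:
  y=0 (U, w=80) cum 80
  y=1 (Q, w=30) cum 110
  y=5 (W, w=40) cum 150
  y=9 (R, w=4) cum 154
  y=16 (S, w=150) cum 304  ← median
  y=18 (T, w=60) cum 364
  y=20 (P, w=60) cum 424
  y=20 (V, w=30) cum 454
⇒ y* = 16

(15, 16)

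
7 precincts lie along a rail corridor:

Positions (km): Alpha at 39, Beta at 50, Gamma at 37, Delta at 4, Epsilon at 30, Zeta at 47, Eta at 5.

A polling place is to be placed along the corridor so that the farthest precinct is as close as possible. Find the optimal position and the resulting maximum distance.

location 27, max distance 23

The 1-center on a line is the midpoint of the two extreme points: leftmost at 4, rightmost at 50.
Optimal location = (4 + 50)/2 = 27; maximum distance = (50 − 4)/2 = 23.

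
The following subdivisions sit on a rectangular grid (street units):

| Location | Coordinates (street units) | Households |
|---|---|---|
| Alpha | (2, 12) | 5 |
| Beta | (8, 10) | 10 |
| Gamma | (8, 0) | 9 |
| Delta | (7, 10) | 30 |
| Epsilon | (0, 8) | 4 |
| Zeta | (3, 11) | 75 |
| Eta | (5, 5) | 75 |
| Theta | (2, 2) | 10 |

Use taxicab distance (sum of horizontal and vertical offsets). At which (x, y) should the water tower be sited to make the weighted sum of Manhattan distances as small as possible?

Manhattan distance separates: Σwᵢ(|x−xᵢ|+|y−yᵢ|) = Σwᵢ|x−xᵢ| + Σwᵢ|y−yᵢ|, so x and y are optimised independently as 1-D weighted medians.
Total weight W = 218; half = 109.
x-coordinate, sorted with cumulative weight:
  x=0 (Epsilon, w=4) cum 4
  x=2 (Alpha, w=5) cum 9
  x=2 (Theta, w=10) cum 19
  x=3 (Zeta, w=75) cum 94
  x=5 (Eta, w=75) cum 169  ← median
  x=7 (Delta, w=30) cum 199
  x=8 (Beta, w=10) cum 209
  x=8 (Gamma, w=9) cum 218
⇒ x* = 5
y-coordinate, sorted with cumulative weight:
  y=0 (Gamma, w=9) cum 9
  y=2 (Theta, w=10) cum 19
  y=5 (Eta, w=75) cum 94
  y=8 (Epsilon, w=4) cum 98
  y=10 (Beta, w=10) cum 108
  y=10 (Delta, w=30) cum 138  ← median
  y=11 (Zeta, w=75) cum 213
  y=12 (Alpha, w=5) cum 218
⇒ y* = 10

(5, 10)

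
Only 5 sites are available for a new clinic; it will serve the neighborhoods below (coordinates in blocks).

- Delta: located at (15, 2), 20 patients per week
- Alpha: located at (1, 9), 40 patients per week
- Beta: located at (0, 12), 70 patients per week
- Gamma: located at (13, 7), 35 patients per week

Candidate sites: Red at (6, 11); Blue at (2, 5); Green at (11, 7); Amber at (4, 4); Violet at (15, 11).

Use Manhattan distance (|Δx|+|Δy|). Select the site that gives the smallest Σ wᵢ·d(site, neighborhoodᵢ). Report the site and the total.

Red, total 1515 blocks

Total weighted distance at each candidate:
  Red (6, 11): total = 1515
  Blue (2, 5): total = 1605
  Green (11, 7): total = 1850
  Amber (4, 4): total = 1840
  Violet (15, 11): total = 2150
Minimum is at Red with total 1515 blocks.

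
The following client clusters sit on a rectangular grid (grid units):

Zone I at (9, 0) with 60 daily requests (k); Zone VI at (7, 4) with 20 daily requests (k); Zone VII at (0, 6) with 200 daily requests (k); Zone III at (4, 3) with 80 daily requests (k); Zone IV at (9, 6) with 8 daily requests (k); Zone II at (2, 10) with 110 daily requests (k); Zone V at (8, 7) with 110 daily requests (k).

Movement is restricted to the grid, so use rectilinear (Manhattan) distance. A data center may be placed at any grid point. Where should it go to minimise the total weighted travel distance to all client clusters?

(2, 6)

Manhattan distance separates: Σwᵢ(|x−xᵢ|+|y−yᵢ|) = Σwᵢ|x−xᵢ| + Σwᵢ|y−yᵢ|, so x and y are optimised independently as 1-D weighted medians.
Total weight W = 588; half = 294.
x-coordinate, sorted with cumulative weight:
  x=0 (Zone VII, w=200) cum 200
  x=2 (Zone II, w=110) cum 310  ← median
  x=4 (Zone III, w=80) cum 390
  x=7 (Zone VI, w=20) cum 410
  x=8 (Zone V, w=110) cum 520
  x=9 (Zone I, w=60) cum 580
  x=9 (Zone IV, w=8) cum 588
⇒ x* = 2
y-coordinate, sorted with cumulative weight:
  y=0 (Zone I, w=60) cum 60
  y=3 (Zone III, w=80) cum 140
  y=4 (Zone VI, w=20) cum 160
  y=6 (Zone VII, w=200) cum 360  ← median
  y=6 (Zone IV, w=8) cum 368
  y=7 (Zone V, w=110) cum 478
  y=10 (Zone II, w=110) cum 588
⇒ y* = 6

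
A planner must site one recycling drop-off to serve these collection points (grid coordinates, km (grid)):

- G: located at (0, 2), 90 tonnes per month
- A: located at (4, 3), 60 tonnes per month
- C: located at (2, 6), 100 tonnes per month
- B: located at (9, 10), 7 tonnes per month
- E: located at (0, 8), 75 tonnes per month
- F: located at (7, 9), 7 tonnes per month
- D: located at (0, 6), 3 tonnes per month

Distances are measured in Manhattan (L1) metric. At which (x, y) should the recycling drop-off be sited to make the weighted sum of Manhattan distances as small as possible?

(2, 6)

Manhattan distance separates: Σwᵢ(|x−xᵢ|+|y−yᵢ|) = Σwᵢ|x−xᵢ| + Σwᵢ|y−yᵢ|, so x and y are optimised independently as 1-D weighted medians.
Total weight W = 342; half = 171.
x-coordinate, sorted with cumulative weight:
  x=0 (G, w=90) cum 90
  x=0 (E, w=75) cum 165
  x=0 (D, w=3) cum 168
  x=2 (C, w=100) cum 268  ← median
  x=4 (A, w=60) cum 328
  x=7 (F, w=7) cum 335
  x=9 (B, w=7) cum 342
⇒ x* = 2
y-coordinate, sorted with cumulative weight:
  y=2 (G, w=90) cum 90
  y=3 (A, w=60) cum 150
  y=6 (C, w=100) cum 250  ← median
  y=6 (D, w=3) cum 253
  y=8 (E, w=75) cum 328
  y=9 (F, w=7) cum 335
  y=10 (B, w=7) cum 342
⇒ y* = 6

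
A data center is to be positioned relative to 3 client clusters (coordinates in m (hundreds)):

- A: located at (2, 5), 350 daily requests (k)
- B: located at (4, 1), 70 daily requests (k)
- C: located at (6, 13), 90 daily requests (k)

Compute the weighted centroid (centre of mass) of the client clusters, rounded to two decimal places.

(2.98, 5.86)

The minimiser of Σwᵢ‖p−pᵢ‖² is the weighted centroid p* = (Σwᵢpᵢ)/(Σwᵢ).
Σwᵢ = 510.
Σwᵢxᵢ = 350·2 + 70·4 + 90·6 = 1520.
Σwᵢyᵢ = 350·5 + 70·1 + 90·13 = 2990.
x* = 1520/510 = 2.98, y* = 2990/510 = 5.86.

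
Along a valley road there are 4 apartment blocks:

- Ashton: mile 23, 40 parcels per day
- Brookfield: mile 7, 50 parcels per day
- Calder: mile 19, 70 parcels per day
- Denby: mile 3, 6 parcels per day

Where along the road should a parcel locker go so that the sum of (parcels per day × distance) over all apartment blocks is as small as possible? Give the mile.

For a sum of weighted absolute distances on a line, the optimum is the weighted median (not the mean). Total weight W = 166; half-weight = 83.
Sort by position and accumulate weight:
  mile 3 (Denby, w=6) → cum 6
  mile 7 (Brookfield, w=50) → cum 56
  mile 19 (Calder, w=70) → cum 126  ≥ 83 → median here
  mile 23 (Ashton, w=40) → cum 166
Optimal location: mile 19.

x = 19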